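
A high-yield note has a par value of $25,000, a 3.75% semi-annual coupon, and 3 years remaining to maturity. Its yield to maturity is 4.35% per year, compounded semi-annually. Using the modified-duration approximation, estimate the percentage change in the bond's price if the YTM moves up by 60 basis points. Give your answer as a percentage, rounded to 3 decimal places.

Periodic yield y = 0.02175. Modified duration first:
  t   CF        PV=CF/(1+0.02175)^t    t·PV
  1       468.75       458.7717       458.7717
  2       468.75       449.0058       898.0117
  3       468.75       439.4478     1,318.3435
  4       468.75       430.0933     1,720.3733
  5       468.75       420.9379     2,104.6896
  6    25,468.75    22,384.1059   134,304.6355
  Σ                 24,582.3626   140,804.8253
P = 24,582.3626; D_Mac = 5.72788 half-year periods = 2.86394 yrs; D_mod = 2.86394/(1+0.02175) = 2.80298 yrs.
ΔP/P ≈ -D_mod · Δy = -2.80298 × (+0.006) = -0.016818 = -1.6818%.

-1.682%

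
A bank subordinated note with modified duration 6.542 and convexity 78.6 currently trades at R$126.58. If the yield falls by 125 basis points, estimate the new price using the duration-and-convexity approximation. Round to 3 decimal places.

R$137.708

Duration effect: -D_mod·Δy = -6.542 × (-0.0125) = +0.081775
Convexity effect: ½·C·(Δy)² = 0.5 × 78.6 × (-0.0125)² = +0.006140625
ΔP/P ≈ +0.081775 + 0.006140625 = +0.087915625
New price ≈ 126.58 × (1 + 0.087915625) = 137.7083598125.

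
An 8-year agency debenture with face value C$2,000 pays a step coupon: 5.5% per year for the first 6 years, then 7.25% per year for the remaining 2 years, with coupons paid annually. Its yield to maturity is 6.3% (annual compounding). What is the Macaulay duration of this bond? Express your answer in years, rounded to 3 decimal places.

Periodic yield y = 0.063. Discount each cash flow and weight by its year:
  t   CF        PV=CF/(1+0.063)^t    t·PV
  1       110.00       103.4807       103.4807
  2       110.00        97.3478       194.6956
  3       110.00        91.5784       274.7351
  4       110.00        86.1509       344.6034
  5       110.00        81.0450       405.2251
  6       110.00        76.2418       457.4508
  7       145.00        94.5443       661.8098
  8     2,145.00     1,315.7130    10,525.7044
  Σ                  1,946.1019    12,967.7049
Price P = Σ PV = 1,946.1019.
Macaulay duration = Σ(t·PV) / P = 12,967.7049 / 1,946.1019 = 6.66343 years.

6.663 years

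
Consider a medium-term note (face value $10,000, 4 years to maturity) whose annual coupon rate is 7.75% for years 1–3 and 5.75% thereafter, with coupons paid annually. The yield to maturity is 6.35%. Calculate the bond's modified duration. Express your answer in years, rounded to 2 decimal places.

Periodic yield y = 0.0635. First find Macaulay duration:
  t   CF        PV=CF/(1+0.0635)^t    t·PV
  1       775.00       728.7259       728.7259
  2       775.00       685.2148     1,370.4295
  3       775.00       644.3016     1,932.9048
  4    10,575.00     8,266.6662    33,066.6646
  Σ                 10,324.9084    37,098.7249
P = 10,324.9084; Macaulay duration = 37,098.7249 / 10,324.9084 = 3.59313 years.
Modified duration = D_Mac / (1 + y) = 3.59313 / 1.0635 = 3.37859 years.

3.38 years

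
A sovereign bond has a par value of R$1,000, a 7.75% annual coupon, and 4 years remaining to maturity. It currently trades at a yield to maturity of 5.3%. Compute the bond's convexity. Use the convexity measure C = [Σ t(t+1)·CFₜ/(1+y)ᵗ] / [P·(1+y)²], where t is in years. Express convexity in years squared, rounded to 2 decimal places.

15.68

With y = 0.053:
  t   CF        PV=CF/(1+0.053)^t    t·PV        t(t+1)·PV
  1        77.50        73.5992        73.5992         147.1985
  2        77.50        69.8948       139.7896         419.3689
  3        77.50        66.3768       199.1305         796.5221
  4     1,077.50       876.4029     3,505.6115      17,528.0575
  Σ                  1,086.2738     3,918.1309      18,891.1470
P = 1,086.2738.
Convexity = Σ t(t+1)·PV / [P·(1+y)²] = 18,891.1470 / (1,086.2738 × 1.108809) = 15.68420.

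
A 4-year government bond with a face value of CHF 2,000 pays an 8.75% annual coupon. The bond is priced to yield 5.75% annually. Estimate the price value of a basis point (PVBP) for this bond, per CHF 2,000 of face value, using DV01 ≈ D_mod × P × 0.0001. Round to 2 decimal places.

CHF 0.75

Periodic yield y = 0.0575.
  t   CF        PV=CF/(1+0.0575)^t    t·PV
  1       175.00       165.4846       165.4846
  2       175.00       156.4867       312.9733
  3       175.00       147.9779       443.9338
  4     2,175.00     1,739.1529     6,956.6115
  Σ                  2,209.1021     7,879.0032
P = 2,209.1021; D_Mac = 3.56661 yrs; D_mod = 3.37268 yrs.
DV01 ≈ 3.37268 × 2,209.1021 × 0.0001 = 0.745059.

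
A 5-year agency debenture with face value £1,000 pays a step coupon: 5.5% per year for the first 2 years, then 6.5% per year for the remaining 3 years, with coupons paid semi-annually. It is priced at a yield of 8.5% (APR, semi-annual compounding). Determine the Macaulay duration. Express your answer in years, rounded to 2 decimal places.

Periodic yield y = 0.0425. Discount each cash flow and weight by its period:
  t   CF        PV=CF/(1+0.0425)^t    t·PV
  1        27.50        26.3789        26.3789
  2        27.50        25.3035        50.6070
  3        27.50        24.2719        72.8158
  4        27.50        23.2824        93.1297
  5        32.50        26.3939       131.9693
  6        32.50        25.3179       151.9072
  7        32.50        24.2857       170.0000
  8        32.50        23.2957       186.3652
  9        32.50        22.3459       201.1135
  10    1,032.50       680.9723     6,809.7226
  Σ                    901.8481     7,894.0094
Price P = Σ PV = 901.8481.
Macaulay duration = Σ(t·PV) / P = 7,894.0094 / 901.8481 = 8.75315 half-year periods.
In years: 8.75315 / 2 = 4.37657 years.

4.38 years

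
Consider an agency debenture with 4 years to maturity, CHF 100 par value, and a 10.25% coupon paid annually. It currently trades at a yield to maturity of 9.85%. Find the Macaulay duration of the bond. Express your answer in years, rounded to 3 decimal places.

3.479 years

Periodic yield y = 0.0985. Discount each cash flow and weight by its year:
  t   CF        PV=CF/(1+0.0985)^t    t·PV
  1        10.25         9.3309         9.3309
  2        10.25         8.4942        16.9884
  3        10.25         7.7326        23.1977
  4       110.25        75.7144       302.8575
  Σ                    101.2721       352.3746
Price P = Σ PV = 101.2721.
Macaulay duration = Σ(t·PV) / P = 352.3746 / 101.2721 = 3.47948 years.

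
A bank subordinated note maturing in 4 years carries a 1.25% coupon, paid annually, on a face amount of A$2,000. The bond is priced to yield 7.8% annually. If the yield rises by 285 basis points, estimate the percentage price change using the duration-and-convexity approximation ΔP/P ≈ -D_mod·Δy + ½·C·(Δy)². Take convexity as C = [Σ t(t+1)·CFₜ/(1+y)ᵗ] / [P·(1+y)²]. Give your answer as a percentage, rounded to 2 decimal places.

-9.67%

With y = 0.078:
  t   CF        PV=CF/(1+0.078)^t    t·PV        t(t+1)·PV
  1        25.00        23.1911        23.1911          46.3822
  2        25.00        21.5131        43.0261         129.0784
  3        25.00        19.9565        59.8694         239.4776
  4     2,025.00     1,499.5121     5,998.0485      29,990.2427
  Σ                  1,564.1728     6,124.1352      30,405.1809
P = 1,564.1728; D_Mac = 3.91525 yrs; D_mod = 3.63196 yrs; C = 16.72728.
Duration effect: -3.63196 × (+0.0285) = -0.103511
Convexity effect: 0.5 × 16.72728 × (0.0285)² = +0.0067934
ΔP/P ≈ -0.103511 + 0.0067934 = -0.096718 = -9.6718%.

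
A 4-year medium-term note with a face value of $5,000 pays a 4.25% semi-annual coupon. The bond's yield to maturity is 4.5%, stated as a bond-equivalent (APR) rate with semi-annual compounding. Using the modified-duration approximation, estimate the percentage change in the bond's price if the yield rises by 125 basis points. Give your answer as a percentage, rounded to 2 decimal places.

-4.55%

Periodic yield y = 0.0225. Modified duration first:
  t   CF        PV=CF/(1+0.0225)^t    t·PV
  1       106.25       103.9120       103.9120
  2       106.25       101.6254       203.2508
  3       106.25        99.3892       298.1675
  4       106.25        97.2021       388.8084
  5       106.25        95.0632       475.3159
  6       106.25        92.9713       557.8280
  7       106.25        90.9255       636.4785
  8     5,106.25     4,273.6164    34,188.9314
  Σ                  4,954.7051    36,852.6926
P = 4,954.7051; D_Mac = 7.43792 half-year periods = 3.71896 yrs; D_mod = 3.71896/(1+0.0225) = 3.63712 yrs.
ΔP/P ≈ -D_mod · Δy = -3.63712 × (+0.0125) = -0.045464 = -4.5464%.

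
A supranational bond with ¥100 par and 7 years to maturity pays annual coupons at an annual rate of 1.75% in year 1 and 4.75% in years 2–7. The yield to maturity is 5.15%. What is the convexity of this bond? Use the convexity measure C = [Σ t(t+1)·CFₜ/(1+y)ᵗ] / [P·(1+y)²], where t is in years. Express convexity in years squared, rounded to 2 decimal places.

With y = 0.0515:
  t   CF        PV=CF/(1+0.0515)^t    t·PV        t(t+1)·PV
  1         1.75         1.6643         1.6643           3.3286
  2         4.75         4.2961         8.5922          25.7766
  3         4.75         4.0857        12.2571          49.0283
  4         4.75         3.8856        15.5423          77.7117
  5         4.75         3.6953        18.4764         110.8584
  6         4.75         3.5143        21.0858         147.6003
  7       104.75        73.7037       515.9257       4,127.4053
  Σ                     94.8449       593.5437       4,541.7092
P = 94.8449.
Convexity = Σ t(t+1)·PV / [P·(1+y)²] = 4,541.7092 / (94.8449 × 1.105652) = 43.30986.

43.31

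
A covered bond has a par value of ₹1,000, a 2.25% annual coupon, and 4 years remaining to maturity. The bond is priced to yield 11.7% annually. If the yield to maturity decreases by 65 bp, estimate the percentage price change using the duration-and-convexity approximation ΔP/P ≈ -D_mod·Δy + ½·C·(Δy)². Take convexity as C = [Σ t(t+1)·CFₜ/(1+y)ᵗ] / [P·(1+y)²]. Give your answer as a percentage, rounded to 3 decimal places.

+2.268%

With y = 0.117:
  t   CF        PV=CF/(1+0.117)^t    t·PV        t(t+1)·PV
  1        22.50        20.1432        20.1432          40.2865
  2        22.50        18.0333        36.0667         108.2000
  3        22.50        16.1444        48.4333         193.7333
  4     1,022.50       656.8264     2,627.3057      13,136.5287
  Σ                    711.1475     2,731.9490      13,478.7485
P = 711.1475; D_Mac = 3.84161 yrs; D_mod = 3.43922 yrs; C = 15.19090.
Duration effect: -3.43922 × (-0.0065) = +0.022355
Convexity effect: 0.5 × 15.19090 × (-0.0065)² = +0.0003209
ΔP/P ≈ +0.022355 + 0.0003209 = +0.022676 = +2.2676%.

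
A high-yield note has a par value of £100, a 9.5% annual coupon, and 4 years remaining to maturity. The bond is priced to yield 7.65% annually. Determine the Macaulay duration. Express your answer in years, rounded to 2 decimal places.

Periodic yield y = 0.0765. Discount each cash flow and weight by its year:
  t   CF        PV=CF/(1+0.0765)^t    t·PV
  1         9.50         8.8249         8.8249
  2         9.50         8.1978        16.3955
  3         9.50         7.6152        22.8456
  4       109.50        81.5376       326.1504
  Σ                    106.1755       374.2165
Price P = Σ PV = 106.1755.
Macaulay duration = Σ(t·PV) / P = 374.2165 / 106.1755 = 3.52451 years.

3.52 years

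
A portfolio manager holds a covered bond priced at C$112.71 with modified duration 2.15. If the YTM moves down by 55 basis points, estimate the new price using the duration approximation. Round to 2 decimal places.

Duration approximation: ΔP/P ≈ -D_mod · Δy = -2.15 × (-0.0055) = +0.011825.
New price ≈ 112.71 × (1 + 0.011825) = 114.04279575.

C$114.04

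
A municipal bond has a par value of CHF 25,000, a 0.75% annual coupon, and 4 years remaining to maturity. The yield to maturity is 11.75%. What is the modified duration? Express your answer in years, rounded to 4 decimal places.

3.5289 years

Periodic yield y = 0.1175. First find Macaulay duration:
  t   CF        PV=CF/(1+0.1175)^t    t·PV
  1       187.50       167.7852       167.7852
  2       187.50       150.1434       300.2868
  3       187.50       134.3565       403.0695
  4    25,187.50    16,150.8334    64,603.3334
  Σ                 16,603.1185    65,474.4750
P = 16,603.1185; Macaulay duration = 65,474.4750 / 16,603.1185 = 3.94350 years.
Modified duration = D_Mac / (1 + y) = 3.94350 / 1.1175 = 3.52886 years.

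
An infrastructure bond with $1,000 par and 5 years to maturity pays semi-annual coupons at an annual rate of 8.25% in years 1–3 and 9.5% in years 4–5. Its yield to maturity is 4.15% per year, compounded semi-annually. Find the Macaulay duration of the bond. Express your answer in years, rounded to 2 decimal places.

4.27 years

Periodic yield y = 0.02075. Discount each cash flow and weight by its period:
  t   CF        PV=CF/(1+0.02075)^t    t·PV
  1        41.25        40.4115        40.4115
  2        41.25        39.5900        79.1799
  3        41.25        38.7852       116.3555
  4        41.25        37.9967       151.9870
  5        41.25        37.2243       186.1217
  6        41.25        36.4676       218.8058
  7        47.50        41.1394       287.9758
  8        47.50        40.3031       322.4248
  9        47.50        39.4838       355.3543
  10    1,047.50       853.0218     8,530.2183
  Σ                  1,204.4235    10,288.8347
Price P = Σ PV = 1,204.4235.
Macaulay duration = Σ(t·PV) / P = 10,288.8347 / 1,204.4235 = 8.54254 half-year periods.
In years: 8.54254 / 2 = 4.27127 years.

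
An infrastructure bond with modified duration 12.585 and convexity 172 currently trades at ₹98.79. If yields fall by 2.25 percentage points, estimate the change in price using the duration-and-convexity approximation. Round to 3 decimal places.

+₹32.275

Duration effect: -D_mod·Δy = -12.585 × (-0.0225) = +0.2831625
Convexity effect: ½·C·(Δy)² = 0.5 × 172 × (-0.0225)² = +0.0435375
ΔP/P ≈ +0.2831625 + 0.0435375 = +0.326700
ΔP ≈ 98.79 × (+0.326700) = +32.274693.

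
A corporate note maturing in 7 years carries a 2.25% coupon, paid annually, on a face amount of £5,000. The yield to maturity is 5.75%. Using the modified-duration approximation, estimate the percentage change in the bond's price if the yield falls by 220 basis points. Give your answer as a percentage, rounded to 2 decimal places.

Periodic yield y = 0.0575. Modified duration first:
  t   CF        PV=CF/(1+0.0575)^t    t·PV
  1       112.50       106.3830       106.3830
  2       112.50       100.5986       201.1971
  3       112.50        95.1287       285.3860
  4       112.50        89.9562       359.8247
  5       112.50        85.0649       425.3247
  6       112.50        80.4397       482.6380
  7     5,112.50     3,456.7716    24,197.4014
  Σ                  4,014.3426    26,058.1550
P = 4,014.3426; D_Mac = 6.49126 yrs; D_mod = 6.49126/(1+0.0575) = 6.13831 yrs.
ΔP/P ≈ -D_mod · Δy = -6.13831 × (-0.022) = +0.135043 = +13.5043%.

+13.50%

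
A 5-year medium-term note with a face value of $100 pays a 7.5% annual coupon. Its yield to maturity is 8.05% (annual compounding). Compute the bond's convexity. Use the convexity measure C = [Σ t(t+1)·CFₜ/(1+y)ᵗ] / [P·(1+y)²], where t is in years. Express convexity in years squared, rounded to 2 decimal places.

21.22

With y = 0.0805:
  t   CF        PV=CF/(1+0.0805)^t    t·PV        t(t+1)·PV
  1         7.50         6.9412         6.9412          13.8825
  2         7.50         6.4241        12.8482          38.5445
  3         7.50         5.9455        17.8364          71.3458
  4         7.50         5.5025        22.0101         110.0505
  5       107.50        72.9936       364.9679       2,189.8071
  Σ                     97.8069       424.6038       2,423.6304
P = 97.8069.
Convexity = Σ t(t+1)·PV / [P·(1+y)²] = 2,423.6304 / (97.8069 × 1.167480) = 21.22498.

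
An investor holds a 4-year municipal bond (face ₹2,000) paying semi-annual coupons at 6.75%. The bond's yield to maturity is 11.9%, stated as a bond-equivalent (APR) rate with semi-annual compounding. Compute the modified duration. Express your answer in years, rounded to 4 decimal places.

3.3267 years

Periodic yield y = 0.0595. First find Macaulay duration:
  t   CF        PV=CF/(1+0.0595)^t    t·PV
  1        67.50        63.7093        63.7093
  2        67.50        60.1315       120.2629
  3        67.50        56.7546       170.2637
  4        67.50        53.5673       214.2693
  5        67.50        50.5591       252.7953
  6        67.50        47.7197       286.3184
  7        67.50        45.0399       315.2790
  8     2,067.50     1,302.0805    10,416.6439
  Σ                  1,679.5618    11,839.5419
P = 1,679.5618; Macaulay duration = 11,839.5419 / 1,679.5618 = 7.04918 half-year periods = 3.52459 years.
Modified duration = D_Mac / (1 + y) = 3.52459 / 1.0595 = 3.32666 years.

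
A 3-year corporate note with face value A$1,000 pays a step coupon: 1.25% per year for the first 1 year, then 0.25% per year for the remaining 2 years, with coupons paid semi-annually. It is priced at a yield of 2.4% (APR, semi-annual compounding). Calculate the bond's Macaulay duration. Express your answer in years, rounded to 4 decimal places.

2.9671 years

Periodic yield y = 0.012. Discount each cash flow and weight by its period:
  t   CF        PV=CF/(1+0.012)^t    t·PV
  1         6.25         6.1759         6.1759
  2         6.25         6.1027        12.2053
  3         1.25         1.2061         3.6182
  4         1.25         1.1918         4.7670
  5         1.25         1.1776         5.8881
  6     1,001.25       932.0934     5,592.5607
  Σ                    947.9474     5,625.2152
Price P = Σ PV = 947.9474.
Macaulay duration = Σ(t·PV) / P = 5,625.2152 / 947.9474 = 5.93410 half-year periods.
In years: 5.93410 / 2 = 2.96705 years.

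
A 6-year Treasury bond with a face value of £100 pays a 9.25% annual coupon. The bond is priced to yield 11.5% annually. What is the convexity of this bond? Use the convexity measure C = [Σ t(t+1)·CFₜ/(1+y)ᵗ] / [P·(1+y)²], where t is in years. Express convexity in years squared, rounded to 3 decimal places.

With y = 0.115:
  t   CF        PV=CF/(1+0.115)^t    t·PV        t(t+1)·PV
  1         9.25         8.2960         8.2960          16.5919
  2         9.25         7.4403        14.8807          44.6420
  3         9.25         6.6729        20.0188          80.0753
  4         9.25         5.9847        23.9388         119.6940
  5         9.25         5.3674        26.8372         161.0233
  6       109.25        56.8555       341.1328       2,387.9297
  Σ                     90.6168       435.1042       2,809.9561
P = 90.6168.
Convexity = Σ t(t+1)·PV / [P·(1+y)²] = 2,809.9561 / (90.6168 × 1.243225) = 24.94255.

24.943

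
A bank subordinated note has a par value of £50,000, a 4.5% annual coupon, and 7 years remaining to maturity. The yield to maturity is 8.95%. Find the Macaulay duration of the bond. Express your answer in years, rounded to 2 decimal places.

6.02 years

Periodic yield y = 0.0895. Discount each cash flow and weight by its year:
  t   CF        PV=CF/(1+0.0895)^t    t·PV
  1     2,250.00     2,065.1675     2,065.1675
  2     2,250.00     1,895.5186     3,791.0372
  3     2,250.00     1,739.8060     5,219.4179
  4     2,250.00     1,596.8848     6,387.5391
  5     2,250.00     1,465.7042     7,328.5212
  6     2,250.00     1,345.2999     8,071.7994
  7    52,250.00    28,674.4867   200,721.4071
  Σ                 38,782.8677   233,584.8894
Price P = Σ PV = 38,782.8677.
Macaulay duration = Σ(t·PV) / P = 233,584.8894 / 38,782.8677 = 6.02289 years.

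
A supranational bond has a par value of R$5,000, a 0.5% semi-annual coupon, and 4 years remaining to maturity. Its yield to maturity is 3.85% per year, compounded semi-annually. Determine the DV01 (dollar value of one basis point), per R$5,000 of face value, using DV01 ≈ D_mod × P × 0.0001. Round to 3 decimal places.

Periodic yield y = 0.01925.
  t   CF        PV=CF/(1+0.01925)^t    t·PV
  1        12.50        12.2639        12.2639
  2        12.50        12.0323        24.0646
  3        12.50        11.8051        35.4152
  4        12.50        11.5821        46.3284
  5        12.50        11.3634        56.8168
  6        12.50        11.1487        66.8924
  7        12.50        10.9382        76.5672
  8     5,012.50     4,303.3694    34,426.9550
  Σ                  4,384.5030    34,745.3035
P = 4,384.5030; D_Mac = 7.92457 half-year periods = 3.96229 yrs; D_mod = 3.88745 yrs.
DV01 ≈ 3.88745 × 4,384.5030 × 0.0001 = 1.704454.

R$1.704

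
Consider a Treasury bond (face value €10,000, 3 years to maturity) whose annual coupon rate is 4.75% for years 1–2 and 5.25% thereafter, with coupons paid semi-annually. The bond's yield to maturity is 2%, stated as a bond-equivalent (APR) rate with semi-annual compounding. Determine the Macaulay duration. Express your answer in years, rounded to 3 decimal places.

Periodic yield y = 0.01. Discount each cash flow and weight by its period:
  t   CF        PV=CF/(1+0.01)^t    t·PV
  1       237.50       235.1485       235.1485
  2       237.50       232.8203       465.6406
  3       237.50       230.5152       691.5455
  4       237.50       228.2328       912.9313
  5       262.50       249.7597     1,248.7987
  6    10,262.50     9,667.7392    58,006.4354
  Σ                 10,844.2158    61,560.5000
Price P = Σ PV = 10,844.2158.
Macaulay duration = Σ(t·PV) / P = 61,560.5000 / 10,844.2158 = 5.67681 half-year periods.
In years: 5.67681 / 2 = 2.83840 years.

2.838 years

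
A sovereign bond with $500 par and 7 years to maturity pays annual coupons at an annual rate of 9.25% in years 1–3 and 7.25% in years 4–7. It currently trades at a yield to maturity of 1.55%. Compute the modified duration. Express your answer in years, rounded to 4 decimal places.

5.6888 years

Periodic yield y = 0.0155. First find Macaulay duration:
  t   CF        PV=CF/(1+0.0155)^t    t·PV
  1        46.25        45.5441        45.5441
  2        46.25        44.8489        89.6978
  3        46.25        44.1644       132.4931
  4        36.25        34.0870       136.3478
  5        36.25        33.5667       167.8334
  6        36.25        33.0543       198.3260
  7       536.25       481.5128     3,370.5894
  Σ                    716.7781     4,140.8316
P = 716.7781; Macaulay duration = 4,140.8316 / 716.7781 = 5.77701 years.
Modified duration = D_Mac / (1 + y) = 5.77701 / 1.0155 = 5.68883 years.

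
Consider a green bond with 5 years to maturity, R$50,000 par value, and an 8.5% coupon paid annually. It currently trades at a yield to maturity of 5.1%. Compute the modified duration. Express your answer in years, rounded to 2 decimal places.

4.12 years

Periodic yield y = 0.051. First find Macaulay duration:
  t   CF        PV=CF/(1+0.051)^t    t·PV
  1     4,250.00     4,043.7678     4,043.7678
  2     4,250.00     3,847.5431     7,695.0863
  3     4,250.00     3,660.8403    10,982.5209
  4     4,250.00     3,483.1972    13,932.7889
  5    54,250.00    42,304.4606   211,522.3032
  Σ                 57,339.8091   248,176.4671
P = 57,339.8091; Macaulay duration = 248,176.4671 / 57,339.8091 = 4.32817 years.
Modified duration = D_Mac / (1 + y) = 4.32817 / 1.051 = 4.11815 years.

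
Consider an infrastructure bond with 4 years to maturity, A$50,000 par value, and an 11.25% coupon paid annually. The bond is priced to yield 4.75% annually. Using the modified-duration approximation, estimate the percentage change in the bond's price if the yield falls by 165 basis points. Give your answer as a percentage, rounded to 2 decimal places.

Periodic yield y = 0.0475. Modified duration first:
  t   CF        PV=CF/(1+0.0475)^t    t·PV
  1     5,625.00     5,369.9284     5,369.9284
  2     5,625.00     5,126.4233    10,252.8466
  3     5,625.00     4,893.9602    14,681.8806
  4    55,625.00    46,201.2683   184,805.0730
  Σ                 61,591.5801   215,109.7286
P = 61,591.5801; D_Mac = 3.49252 yrs; D_mod = 3.49252/(1+0.0475) = 3.33415 yrs.
ΔP/P ≈ -D_mod · Δy = -3.33415 × (-0.0165) = +0.055013 = +5.5013%.

+5.50%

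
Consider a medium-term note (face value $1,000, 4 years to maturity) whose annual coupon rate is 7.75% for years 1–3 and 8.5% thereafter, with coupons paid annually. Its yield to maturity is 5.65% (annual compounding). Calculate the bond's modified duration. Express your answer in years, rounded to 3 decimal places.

3.414 years

Periodic yield y = 0.0565. First find Macaulay duration:
  t   CF        PV=CF/(1+0.0565)^t    t·PV
  1        77.50        73.3554        73.3554
  2        77.50        69.4325       138.8650
  3        77.50        65.7193       197.1580
  4     1,085.00       870.8668     3,483.4672
  Σ                  1,079.3740     3,892.8456
P = 1,079.3740; Macaulay duration = 3,892.8456 / 1,079.3740 = 3.60658 years.
Modified duration = D_Mac / (1 + y) = 3.60658 / 1.0565 = 3.41370 years.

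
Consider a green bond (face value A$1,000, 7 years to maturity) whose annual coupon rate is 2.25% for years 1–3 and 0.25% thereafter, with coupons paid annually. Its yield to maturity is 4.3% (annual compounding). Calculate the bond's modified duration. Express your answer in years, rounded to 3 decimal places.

Periodic yield y = 0.043. First find Macaulay duration:
  t   CF        PV=CF/(1+0.043)^t    t·PV
  1        22.50        21.5724        21.5724
  2        22.50        20.6830        41.3660
  3        22.50        19.8303        59.4909
  4         2.50         2.1125         8.4501
  5         2.50         2.0254        10.1272
  6         2.50         1.9419        11.6516
  7     1,002.50       746.6107     5,226.2751
  Σ                    814.7763     5,378.9333
P = 814.7763; Macaulay duration = 5,378.9333 / 814.7763 = 6.60173 years.
Modified duration = D_Mac / (1 + y) = 6.60173 / 1.043 = 6.32956 years.

6.330 years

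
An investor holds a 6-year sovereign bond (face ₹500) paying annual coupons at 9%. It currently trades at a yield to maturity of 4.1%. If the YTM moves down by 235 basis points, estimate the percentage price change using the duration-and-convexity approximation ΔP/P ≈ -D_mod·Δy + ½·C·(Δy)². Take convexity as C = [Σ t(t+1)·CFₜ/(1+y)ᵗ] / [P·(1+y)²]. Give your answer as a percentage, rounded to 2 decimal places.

+12.17%

With y = 0.041:
  t   CF        PV=CF/(1+0.041)^t    t·PV        t(t+1)·PV
  1        45.00        43.2277        43.2277          86.4553
  2        45.00        41.5251        83.0503         249.1508
  3        45.00        39.8897       119.6690         478.6759
  4        45.00        38.3186       153.2744         766.3719
  5        45.00        36.8094       184.0471       1,104.2823
  6       545.00       428.2448     2,569.4690      17,986.2827
  Σ                    628.0153     3,152.7373      20,671.2190
P = 628.0153; D_Mac = 5.02016 yrs; D_mod = 4.82244 yrs; C = 30.37347.
Duration effect: -4.82244 × (-0.0235) = +0.113327
Convexity effect: 0.5 × 30.37347 × (-0.0235)² = +0.0083869
ΔP/P ≈ +0.113327 + 0.0083869 = +0.121714 = +12.1714%.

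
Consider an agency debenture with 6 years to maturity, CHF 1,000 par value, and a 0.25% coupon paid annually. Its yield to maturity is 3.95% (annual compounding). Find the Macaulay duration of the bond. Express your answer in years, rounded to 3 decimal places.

5.957 years

Periodic yield y = 0.0395. Discount each cash flow and weight by its year:
  t   CF        PV=CF/(1+0.0395)^t    t·PV
  1         2.50         2.4050         2.4050
  2         2.50         2.3136         4.6272
  3         2.50         2.2257         6.6771
  4         2.50         2.1411         8.5645
  5         2.50         2.0598        10.2988
  6     1,002.50       794.5796     4,767.4777
  Σ                    805.7248     4,800.0503
Price P = Σ PV = 805.7248.
Macaulay duration = Σ(t·PV) / P = 4,800.0503 / 805.7248 = 5.95743 years.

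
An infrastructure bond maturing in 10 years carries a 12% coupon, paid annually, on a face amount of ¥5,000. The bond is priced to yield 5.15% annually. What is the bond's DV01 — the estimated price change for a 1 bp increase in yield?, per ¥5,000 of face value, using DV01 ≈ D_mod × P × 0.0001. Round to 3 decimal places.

¥5.103

Periodic yield y = 0.0515.
  t   CF        PV=CF/(1+0.0515)^t    t·PV
  1       600.00       570.6134       570.6134
  2       600.00       542.6661     1,085.3322
  3       600.00       516.0876     1,548.2628
  4       600.00       490.8108     1,963.2433
  5       600.00       466.7721     2,333.8604
  6       600.00       443.9107     2,663.4640
  7       600.00       422.1690     2,955.1828
  8       600.00       401.4921     3,211.9370
  9       600.00       381.8280     3,436.4519
  10    5,600.00     3,389.1849    33,891.8485
  Σ                  7,625.5346    53,660.1964
P = 7,625.5346; D_Mac = 7.03691 yrs; D_mod = 6.69226 yrs.
DV01 ≈ 6.69226 × 7,625.5346 × 0.0001 = 5.103205.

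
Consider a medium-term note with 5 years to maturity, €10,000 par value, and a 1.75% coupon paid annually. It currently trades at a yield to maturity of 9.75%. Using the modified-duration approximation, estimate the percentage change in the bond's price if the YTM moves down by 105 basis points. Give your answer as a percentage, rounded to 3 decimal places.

+4.583%

Periodic yield y = 0.0975. Modified duration first:
  t   CF        PV=CF/(1+0.0975)^t    t·PV
  1       175.00       159.4533       159.4533
  2       175.00       145.2877       290.5755
  3       175.00       132.3806       397.1419
  4       175.00       120.6202       482.4807
  5    10,175.00     6,390.1606    31,950.8030
  Σ                  6,947.9025    33,280.4544
P = 6,947.9025; D_Mac = 4.79000 yrs; D_mod = 4.79000/(1+0.0975) = 4.36446 yrs.
ΔP/P ≈ -D_mod · Δy = -4.36446 × (-0.0105) = +0.045827 = +4.5827%.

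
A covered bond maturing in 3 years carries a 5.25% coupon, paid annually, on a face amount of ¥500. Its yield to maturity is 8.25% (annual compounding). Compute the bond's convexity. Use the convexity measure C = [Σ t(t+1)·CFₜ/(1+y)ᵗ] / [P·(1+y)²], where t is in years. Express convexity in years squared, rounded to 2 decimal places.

9.54

With y = 0.0825:
  t   CF        PV=CF/(1+0.0825)^t    t·PV        t(t+1)·PV
  1        26.25        24.2494        24.2494          48.4988
  2        26.25        22.4013        44.8026         134.4079
  3       526.25       414.8665     1,244.5996       4,978.3983
  Σ                    461.5173     1,313.6516       5,161.3050
P = 461.5173.
Convexity = Σ t(t+1)·PV / [P·(1+y)²] = 5,161.3050 / (461.5173 × 1.171806) = 9.54368.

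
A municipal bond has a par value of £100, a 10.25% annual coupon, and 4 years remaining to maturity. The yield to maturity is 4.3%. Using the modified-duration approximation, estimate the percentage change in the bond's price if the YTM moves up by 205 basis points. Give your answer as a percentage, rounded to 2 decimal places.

-6.93%

Periodic yield y = 0.043. Modified duration first:
  t   CF        PV=CF/(1+0.043)^t    t·PV
  1        10.25         9.8274         9.8274
  2        10.25         9.4223        18.8445
  3        10.25         9.0338        27.1014
  4       110.25        93.1625       372.6502
  Σ                    121.4460       428.4236
P = 121.4460; D_Mac = 3.52769 yrs; D_mod = 3.52769/(1+0.043) = 3.38225 yrs.
ΔP/P ≈ -D_mod · Δy = -3.38225 × (+0.0205) = -0.069336 = -6.9336%.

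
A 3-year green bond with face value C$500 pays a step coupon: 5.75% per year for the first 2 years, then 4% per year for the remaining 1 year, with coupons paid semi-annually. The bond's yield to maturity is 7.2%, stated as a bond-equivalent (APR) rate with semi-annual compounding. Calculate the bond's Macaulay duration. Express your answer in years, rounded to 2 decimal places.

2.79 years

Periodic yield y = 0.036. Discount each cash flow and weight by its period:
  t   CF        PV=CF/(1+0.036)^t    t·PV
  1       14.375        13.8755        13.8755
  2       14.375        13.3933        26.7866
  3       14.375        12.9279        38.7838
  4       14.375        12.4787        49.9147
  5       10.000         8.3792        41.8959
  6      510.000       412.4883     2,474.9299
  Σ                    473.5429     2,646.1863
Price P = Σ PV = 473.5429.
Macaulay duration = Σ(t·PV) / P = 2,646.1863 / 473.5429 = 5.58806 half-year periods.
In years: 5.58806 / 2 = 2.79403 years.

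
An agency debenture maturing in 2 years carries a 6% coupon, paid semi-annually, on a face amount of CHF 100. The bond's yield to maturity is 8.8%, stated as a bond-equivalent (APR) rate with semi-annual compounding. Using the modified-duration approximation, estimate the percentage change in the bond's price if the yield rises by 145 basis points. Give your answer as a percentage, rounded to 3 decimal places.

-2.655%

Periodic yield y = 0.044. Modified duration first:
  t   CF        PV=CF/(1+0.044)^t    t·PV
  1         3.00         2.8736         2.8736
  2         3.00         2.7525         5.5049
  3         3.00         2.6365         7.9094
  4       103.00        86.7032       346.8129
  Σ                     94.9657       363.1007
P = 94.9657; D_Mac = 3.82349 half-year periods = 1.91175 yrs; D_mod = 1.91175/(1+0.044) = 1.83118 yrs.
ΔP/P ≈ -D_mod · Δy = -1.83118 × (+0.0145) = -0.026552 = -2.6552%.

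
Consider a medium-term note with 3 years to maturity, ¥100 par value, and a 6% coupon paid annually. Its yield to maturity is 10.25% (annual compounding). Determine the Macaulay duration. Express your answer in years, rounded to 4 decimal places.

2.8232 years

Periodic yield y = 0.1025. Discount each cash flow and weight by its year:
  t   CF        PV=CF/(1+0.1025)^t    t·PV
  1         6.00         5.4422         5.4422
  2         6.00         4.9362         9.8724
  3       106.00        79.0988       237.2965
  Σ                     89.4772       252.6111
Price P = Σ PV = 89.4772.
Macaulay duration = Σ(t·PV) / P = 252.6111 / 89.4772 = 2.82319 years.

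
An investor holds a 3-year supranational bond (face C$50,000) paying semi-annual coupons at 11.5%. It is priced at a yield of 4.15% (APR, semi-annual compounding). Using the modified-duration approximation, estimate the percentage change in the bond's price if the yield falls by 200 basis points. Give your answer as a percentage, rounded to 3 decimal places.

+5.210%

Periodic yield y = 0.02075. Modified duration first:
  t   CF        PV=CF/(1+0.02075)^t    t·PV
  1     2,875.00     2,816.5565     2,816.5565
  2     2,875.00     2,759.3010     5,518.6019
  3     2,875.00     2,703.2094     8,109.6281
  4     2,875.00     2,648.2580    10,593.0320
  5     2,875.00     2,594.4237    12,972.1186
  6    52,875.00    46,744.8800   280,469.2797
  Σ                 60,266.6285   320,479.2168
P = 60,266.6285; D_Mac = 5.31769 half-year periods = 2.65884 yrs; D_mod = 2.65884/(1+0.02075) = 2.60480 yrs.
ΔP/P ≈ -D_mod · Δy = -2.60480 × (-0.02) = +0.052096 = +5.2096%.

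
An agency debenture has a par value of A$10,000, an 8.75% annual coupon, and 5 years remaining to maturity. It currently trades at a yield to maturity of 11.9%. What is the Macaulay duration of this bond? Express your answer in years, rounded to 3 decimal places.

4.207 years

Periodic yield y = 0.119. Discount each cash flow and weight by its year:
  t   CF        PV=CF/(1+0.119)^t    t·PV
  1       875.00       781.9482       781.9482
  2       875.00       698.7919     1,397.5839
  3       875.00       624.4789     1,873.4368
  4       875.00       558.0688     2,232.2750
  5    10,875.00     6,198.3891    30,991.9453
  Σ                  8,861.6769    37,277.1892
Price P = Σ PV = 8,861.6769.
Macaulay duration = Σ(t·PV) / P = 37,277.1892 / 8,861.6769 = 4.20656 years.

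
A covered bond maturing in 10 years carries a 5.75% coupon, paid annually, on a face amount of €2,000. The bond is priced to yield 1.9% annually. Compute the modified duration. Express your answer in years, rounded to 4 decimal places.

8.0535 years

Periodic yield y = 0.019. First find Macaulay duration:
  t   CF        PV=CF/(1+0.019)^t    t·PV
  1       115.00       112.8557       112.8557
  2       115.00       110.7515       221.5029
  3       115.00       108.6864       326.0593
  4       115.00       106.6599       426.6395
  5       115.00       104.6711       523.3557
  6       115.00       102.7195       616.3168
  7       115.00       100.8042       705.6293
  8       115.00        98.9246       791.3969
  9       115.00        97.0801       873.7208
  10    2,115.00     1,752.1389    17,521.3890
  Σ                  2,695.2919    22,118.8659
P = 2,695.2919; Macaulay duration = 22,118.8659 / 2,695.2919 = 8.20648 years.
Modified duration = D_Mac / (1 + y) = 8.20648 / 1.019 = 8.05347 years.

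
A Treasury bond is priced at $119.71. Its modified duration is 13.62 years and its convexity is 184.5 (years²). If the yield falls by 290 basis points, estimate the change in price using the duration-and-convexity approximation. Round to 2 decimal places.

+$56.57

Duration effect: -D_mod·Δy = -13.62 × (-0.029) = +0.394980
Convexity effect: ½·C·(Δy)² = 0.5 × 184.5 × (-0.029)² = +0.07758225
ΔP/P ≈ +0.394980 + 0.07758225 = +0.47256225
ΔP ≈ 119.71 × (+0.47256225) = +56.5704269475.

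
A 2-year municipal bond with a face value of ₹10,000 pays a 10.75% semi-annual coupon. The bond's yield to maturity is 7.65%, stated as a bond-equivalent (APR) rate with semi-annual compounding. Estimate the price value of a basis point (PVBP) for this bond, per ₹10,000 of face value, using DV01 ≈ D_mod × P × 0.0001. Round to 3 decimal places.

Periodic yield y = 0.03825.
  t   CF        PV=CF/(1+0.03825)^t    t·PV
  1       537.50       517.6980       517.6980
  2       537.50       498.6256       997.2512
  3       537.50       480.2558     1,440.7675
  4    10,537.50     9,068.3825    36,273.5299
  Σ                 10,564.9620    39,229.2467
P = 10,564.9620; D_Mac = 3.71315 half-year periods = 1.85657 yrs; D_mod = 1.78818 yrs.
DV01 ≈ 1.78818 × 10,564.9620 × 0.0001 = 1.889200.

₹1.889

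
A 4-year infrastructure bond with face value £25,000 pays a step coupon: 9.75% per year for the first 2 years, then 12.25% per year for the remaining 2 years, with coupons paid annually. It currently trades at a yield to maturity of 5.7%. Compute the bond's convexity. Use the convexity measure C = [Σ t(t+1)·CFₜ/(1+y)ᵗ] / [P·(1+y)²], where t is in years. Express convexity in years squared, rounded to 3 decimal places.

With y = 0.057:
  t   CF        PV=CF/(1+0.057)^t    t·PV        t(t+1)·PV
  1     2,437.50     2,306.0549     2,306.0549       4,612.1097
  2     2,437.50     2,181.6981     4,363.3962      13,090.1885
  3     3,062.50     2,593.2903     7,779.8709      31,119.4836
  4    28,062.50    22,481.5582    89,926.2328     449,631.1642
  Σ                 29,562.6015   104,375.5548     498,452.9460
P = 29,562.6015.
Convexity = Σ t(t+1)·PV / [P·(1+y)²] = 498,452.9460 / (29,562.6015 × 1.117249) = 15.09147.

15.091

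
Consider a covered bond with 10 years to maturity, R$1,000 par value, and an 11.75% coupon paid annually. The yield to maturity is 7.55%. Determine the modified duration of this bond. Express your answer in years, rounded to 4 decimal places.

Periodic yield y = 0.0755. First find Macaulay duration:
  t   CF        PV=CF/(1+0.0755)^t    t·PV
  1       117.50       109.2515       109.2515
  2       117.50       101.5821       203.1641
  3       117.50        94.4510       283.3530
  4       117.50        87.8206       351.2822
  5       117.50        81.6556       408.2778
  6       117.50        75.9234       455.5401
  7       117.50        70.5935       494.1548
  8       117.50        65.6379       525.1030
  9       117.50        61.0301       549.2710
  10    1,117.50       539.6888     5,396.8877
  Σ                  1,287.6344     8,776.2854
P = 1,287.6344; Macaulay duration = 8,776.2854 / 1,287.6344 = 6.81582 years.
Modified duration = D_Mac / (1 + y) = 6.81582 / 1.0755 = 6.33735 years.

6.3374 years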